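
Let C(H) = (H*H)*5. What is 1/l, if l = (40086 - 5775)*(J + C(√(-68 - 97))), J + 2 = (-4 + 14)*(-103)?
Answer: -1/63715527 ≈ -1.5695e-8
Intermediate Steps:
J = -1032 (J = -2 + (-4 + 14)*(-103) = -2 + 10*(-103) = -2 - 1030 = -1032)
C(H) = 5*H² (C(H) = H²*5 = 5*H²)
l = -63715527 (l = (40086 - 5775)*(-1032 + 5*(√(-68 - 97))²) = 34311*(-1032 + 5*(√(-165))²) = 34311*(-1032 + 5*(I*√165)²) = 34311*(-1032 + 5*(-165)) = 34311*(-1032 - 825) = 34311*(-1857) = -63715527)
1/l = 1/(-63715527) = -1/63715527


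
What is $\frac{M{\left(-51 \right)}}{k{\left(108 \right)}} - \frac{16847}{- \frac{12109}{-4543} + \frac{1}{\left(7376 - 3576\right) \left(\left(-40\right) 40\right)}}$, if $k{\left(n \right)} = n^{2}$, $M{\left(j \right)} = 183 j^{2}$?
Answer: $- \frac{199728293810968547}{31805013077424} \approx -6279.8$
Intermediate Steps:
$\frac{M{\left(-51 \right)}}{k{\left(108 \right)}} - \frac{16847}{- \frac{12109}{-4543} + \frac{1}{\left(7376 - 3576\right) \left(\left(-40\right) 40\right)}} = \frac{183 \left(-51\right)^{2}}{108^{2}} - \frac{16847}{- \frac{12109}{-4543} + \frac{1}{\left(7376 - 3576\right) \left(\left(-40\right) 40\right)}} = \frac{183 \cdot 2601}{11664} - \frac{16847}{\left(-12109\right) \left(- \frac{1}{4543}\right) + \frac{1}{3800 \left(-1600\right)}} = 475983 \cdot \frac{1}{11664} - \frac{16847}{\frac{12109}{4543} + \frac{1}{3800} \left(- \frac{1}{1600}\right)} = \frac{17629}{432} - \frac{16847}{\frac{12109}{4543} - \frac{1}{6080000}} = \frac{17629}{432} - \frac{16847}{\frac{73622715457}{27621440000}} = \frac{17629}{432} - \frac{465338399680000}{73622715457} = - \frac{199728293810968547}{31805013077424}$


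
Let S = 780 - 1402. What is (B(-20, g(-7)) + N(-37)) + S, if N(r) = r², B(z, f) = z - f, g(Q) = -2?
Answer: 729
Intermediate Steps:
S = -622
(B(-20, g(-7)) + N(-37)) + S = ((-20 - 1*(-2)) + (-37)²) - 622 = ((-20 + 2) + 1369) - 622 = (-18 + 1369) - 622 = 1351 - 622 = 729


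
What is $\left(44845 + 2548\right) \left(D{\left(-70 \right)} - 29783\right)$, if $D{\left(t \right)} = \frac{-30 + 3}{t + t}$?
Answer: $- \frac{197609521049}{140} \approx -1.4115 \cdot 10^{9}$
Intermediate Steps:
$D{\left(t \right)} = - \frac{27}{2 t}$
$\left(44845 + 2548\right) \left(D{\left(-70 \right)} - 29783\right) = \left(44845 + 2548\right) \left(- \frac{27}{2 \left(-70\right)} - 29783\right) = 47393 \left(\left(- \frac{27}{2}\right) \left(- \frac{1}{70}\right) - 29783\right) = 47393 \left(\frac{27}{140} - 29783\right) = 47393 \left(- \frac{4169593}{140}\right) = - \frac{197609521049}{140}$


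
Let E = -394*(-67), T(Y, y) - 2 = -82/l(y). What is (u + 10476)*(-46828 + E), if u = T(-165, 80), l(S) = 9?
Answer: -213879400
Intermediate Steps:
T(Y, y) = -64/9 (T(Y, y) = 2 - 82/9 = -64/9)
E = 26398
u = -64/9 ≈ -7.1111
(u + 10476)*(-46828 + E) = (-64/9 + 10476)*(-46828 + 26398) = (94220/9)*(-20430) = -213879400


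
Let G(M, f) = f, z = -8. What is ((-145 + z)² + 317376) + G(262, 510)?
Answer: 341295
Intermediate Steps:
((-145 + z)² + 317376) + G(262, 510) = ((-145 - 8)² + 317376) + 510 = ((-153)² + 317376) + 510 = (23409 + 317376) + 510 = 340785 + 510 = 341295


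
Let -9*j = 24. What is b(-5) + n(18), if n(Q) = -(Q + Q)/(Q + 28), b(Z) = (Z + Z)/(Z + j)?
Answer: 12/23 ≈ 0.52174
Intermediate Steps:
j = -8/3 (j = -1/9*24 = -8/3 ≈ -2.6667)
b(Z) = 2*Z/(-8/3 + Z) (b(Z) = (Z + Z)/(Z - 8/3) = (2*Z)/(-8/3 + Z) = 2*Z/(-8/3 + Z))
n(Q) = -2*Q/(28 + Q)
b(-5) + n(18) = 6*(-5)/(-8 + 3*(-5)) - 2*18/(28 + 18) = 6*(-5)/(-8 - 15) - 2*18/46 = 6*(-5)/(-23) - 2*18*1/46 = 6*(-5)*(-1/23) - 18/23 = 30/23 - 18/23 = 12/23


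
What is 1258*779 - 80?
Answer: 979902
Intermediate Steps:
1258*779 - 80 = 979982 - 80 = 979902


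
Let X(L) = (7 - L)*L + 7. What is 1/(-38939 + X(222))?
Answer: -1/86662 ≈ -1.1539e-5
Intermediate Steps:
X(L) = 7 + L*(7 - L) (X(L) = L*(7 - L) + 7 = 7 + L*(7 - L))
1/(-38939 + X(222)) = 1/(-38939 + (7 - 1*222**2 + 7*222)) = 1/(-38939 + (7 - 1*49284 + 1554)) = 1/(-38939 + (7 - 49284 + 1554)) = 1/(-38939 - 47723) = 1/(-86662) = -1/86662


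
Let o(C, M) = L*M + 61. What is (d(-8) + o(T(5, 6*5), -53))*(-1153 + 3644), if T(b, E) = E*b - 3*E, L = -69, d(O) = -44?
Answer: 9151934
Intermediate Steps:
T(b, E) = -3*E + E*b
o(C, M) = 61 - 69*M (o(C, M) = -69*M + 61 = 61 - 69*M)
(d(-8) + o(T(5, 6*5), -53))*(-1153 + 3644) = (-44 + (61 - 69*(-53)))*(-1153 + 3644) = (-44 + (61 + 3657))*2491 = (-44 + 3718)*2491 = 3674*2491 = 9151934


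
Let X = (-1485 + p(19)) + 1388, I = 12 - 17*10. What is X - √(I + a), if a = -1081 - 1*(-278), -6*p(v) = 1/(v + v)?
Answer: -22117/228 - 31*I ≈ -97.004 - 31.0*I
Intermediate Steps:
I = -158 (I = 12 - 170 = -158)
p(v) = -1/(12*v) (p(v) = -1/(6*(v + v)) = -1/(2*v)/6 = -1/(12*v))
a = -803 (a = -1081 + 278 = -803)
X = -22117/228 (X = (-1485 - 1/12/19) + 1388 = (-1485 - 1/12*1/19) + 1388 = (-1485 - 1/228) + 1388 = -338581/228 + 1388 = -22117/228 ≈ -97.004)
X - √(I + a) = -22117/228 - √(-158 - 803) = -22117/228 - √(-961) = -22117/228 - 31*I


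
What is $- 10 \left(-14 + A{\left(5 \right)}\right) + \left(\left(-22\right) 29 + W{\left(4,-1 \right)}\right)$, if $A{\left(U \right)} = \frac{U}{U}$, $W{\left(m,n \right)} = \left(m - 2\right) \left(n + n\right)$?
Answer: $-512$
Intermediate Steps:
$W{\left(m,n \right)} = 2 n \left(-2 + m\right)$ ($W{\left(m,n \right)} = \left(-2 + m\right) 2 n = 2 n \left(-2 + m\right)$)
$A{\left(U \right)} = 1$
$- 10 \left(-14 + A{\left(5 \right)}\right) + \left(\left(-22\right) 29 + W{\left(4,-1 \right)}\right) = - 10 \left(-14 + 1\right) - \left(638 + 2 \left(-2 + 4\right)\right) = \left(-10\right) \left(-13\right) - \left(638 + 2 \cdot 2\right) = 130 - 642 = -512$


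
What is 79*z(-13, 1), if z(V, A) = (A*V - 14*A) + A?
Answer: -2054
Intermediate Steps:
z(V, A) = -13*A + A*V (z(V, A) = (-14*A + A*V) + A = -13*A + A*V)
79*z(-13, 1) = 79*(1*(-13 - 13)) = 79*(1*(-26)) = 79*(-26) = -2054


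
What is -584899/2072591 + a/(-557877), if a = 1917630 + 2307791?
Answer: -9083871235234/1156250849307 ≈ -7.8563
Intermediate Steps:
a = 4225421
-584899/2072591 + a/(-557877) = -584899/2072591 + 4225421/(-557877) = -584899*1/2072591 + 4225421*(-1/557877) = -584899/2072591 - 4225421/557877 = -9083871235234/1156250849307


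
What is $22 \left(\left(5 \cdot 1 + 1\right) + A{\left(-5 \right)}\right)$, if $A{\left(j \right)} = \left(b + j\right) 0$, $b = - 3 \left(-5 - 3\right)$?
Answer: $132$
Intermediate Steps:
$b = 24$ ($b = \left(-3\right) \left(-8\right) = 24$)
$A{\left(j \right)} = 0$ ($A{\left(j \right)} = \left(24 + j\right) 0 = 0$)
$22 \left(\left(5 \cdot 1 + 1\right) + A{\left(-5 \right)}\right) = 22 \left(\left(5 \cdot 1 + 1\right) + 0\right) = 22 \left(\left(5 + 1\right) + 0\right) = 22 \left(6 + 0\right) = 22 \cdot 6 = 132$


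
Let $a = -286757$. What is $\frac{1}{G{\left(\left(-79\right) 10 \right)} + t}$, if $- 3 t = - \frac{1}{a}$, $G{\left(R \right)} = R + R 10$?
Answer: $- \frac{860271}{7475754991} \approx -0.00011507$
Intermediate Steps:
$G{\left(R \right)} = 11 R$ ($G{\left(R \right)} = R + 10 R = 11 R$)
$t = - \frac{1}{860271}$ ($t = - \frac{\left(-1\right) \frac{1}{-286757}}{3} = - \frac{\left(-1\right) \left(- \frac{1}{286757}\right)}{3} = \left(- \frac{1}{3}\right) \frac{1}{286757} = - \frac{1}{860271} \approx -1.1624 \cdot 10^{-6}$)
$\frac{1}{G{\left(\left(-79\right) 10 \right)} + t} = \frac{1}{11 \left(\left(-79\right) 10\right) - \frac{1}{860271}} = \frac{1}{11 \left(-790\right) - \frac{1}{860271}} = \frac{1}{-8690 - \frac{1}{860271}} = \frac{1}{- \frac{7475754991}{860271}} = - \frac{860271}{7475754991}$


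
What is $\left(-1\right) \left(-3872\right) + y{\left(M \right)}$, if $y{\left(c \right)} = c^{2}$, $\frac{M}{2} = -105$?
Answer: $47972$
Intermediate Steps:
$M = -210$ ($M = 2 \left(-105\right) = -210$)
$\left(-1\right) \left(-3872\right) + y{\left(M \right)} = \left(-1\right) \left(-3872\right) + \left(-210\right)^{2} = 3872 + 44100 = 47972$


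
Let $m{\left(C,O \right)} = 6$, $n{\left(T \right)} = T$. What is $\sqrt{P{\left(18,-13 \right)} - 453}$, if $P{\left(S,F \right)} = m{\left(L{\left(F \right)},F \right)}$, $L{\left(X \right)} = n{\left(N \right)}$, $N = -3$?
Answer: $i \sqrt{447} \approx 21.142 i$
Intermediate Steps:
$L{\left(X \right)} = -3$
$P{\left(S,F \right)} = 6$
$\sqrt{P{\left(18,-13 \right)} - 453} = \sqrt{6 - 453} = \sqrt{-447} = i \sqrt{447}$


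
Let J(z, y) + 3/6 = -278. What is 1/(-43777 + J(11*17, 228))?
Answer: -2/88111 ≈ -2.2699e-5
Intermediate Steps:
J(z, y) = -557/2 (J(z, y) = -½ - 278 = -557/2)
1/(-43777 + J(11*17, 228)) = 1/(-43777 - 557/2) = 1/(-88111/2) = -2/88111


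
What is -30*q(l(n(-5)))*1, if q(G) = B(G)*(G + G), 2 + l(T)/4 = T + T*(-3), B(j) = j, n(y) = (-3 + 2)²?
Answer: -15360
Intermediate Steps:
n(y) = 1 (n(y) = (-1)² = 1)
l(T) = -8 - 8*T (l(T) = -8 + 4*(T + T*(-3)) = -8 + 4*(T - 3*T) = -8 + 4*(-2*T) = -8 - 8*T)
q(G) = 2*G² (q(G) = G*(G + G) = G*(2*G) = 2*G²)
-30*q(l(n(-5)))*1 = -60*(-8 - 8*1)²*1 = -60*(-8 - 8)²*1 = -60*(-16)²*1 = -60*256*1 = -30*512*1 = -15360*1 = -15360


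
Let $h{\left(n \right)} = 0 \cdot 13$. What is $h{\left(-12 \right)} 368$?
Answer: $0$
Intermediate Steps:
$h{\left(n \right)} = 0$
$h{\left(-12 \right)} 368 = 0 \cdot 368 = 0$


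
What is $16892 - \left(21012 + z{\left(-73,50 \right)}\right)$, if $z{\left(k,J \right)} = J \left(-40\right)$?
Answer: $-2120$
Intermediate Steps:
$z{\left(k,J \right)} = - 40 J$
$16892 - \left(21012 + z{\left(-73,50 \right)}\right) = 16892 - \left(21012 - 2000\right) = 16892 - 19012 = -2120$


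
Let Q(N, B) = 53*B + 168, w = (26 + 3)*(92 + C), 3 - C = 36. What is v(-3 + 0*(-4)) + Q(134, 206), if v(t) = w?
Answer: 12797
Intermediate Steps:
C = -33 (C = 3 - 1*36 = 3 - 36 = -33)
w = 1711 (w = (26 + 3)*(92 - 33) = 29*59 = 1711)
Q(N, B) = 168 + 53*B
v(t) = 1711
v(-3 + 0*(-4)) + Q(134, 206) = 1711 + (168 + 53*206) = 1711 + (168 + 10918) = 1711 + 11086 = 12797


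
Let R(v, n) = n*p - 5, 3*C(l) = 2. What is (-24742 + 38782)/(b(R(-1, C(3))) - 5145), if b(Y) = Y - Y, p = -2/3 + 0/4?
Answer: -936/343 ≈ -2.7289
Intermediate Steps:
p = -2/3 (p = -2*1/3 + 0*(1/4) = -2/3 + 0 = -2/3 ≈ -0.66667)
C(l) = 2/3 (C(l) = (1/3)*2 = 2/3)
R(v, n) = -5 - 2*n/3 (R(v, n) = n*(-2/3) - 5 = -2*n/3 - 5 = -5 - 2*n/3)
b(Y) = 0
(-24742 + 38782)/(b(R(-1, C(3))) - 5145) = (-24742 + 38782)/(0 - 5145) = 14040/(-5145) = 14040*(-1/5145) = -936/343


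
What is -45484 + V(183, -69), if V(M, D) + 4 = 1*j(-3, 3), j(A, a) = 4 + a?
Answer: -45481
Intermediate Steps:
V(M, D) = 3 (V(M, D) = -4 + 1*(4 + 3) = -4 + 1*7 = -4 + 7 = 3)
-45484 + V(183, -69) = -45484 + 3 = -45481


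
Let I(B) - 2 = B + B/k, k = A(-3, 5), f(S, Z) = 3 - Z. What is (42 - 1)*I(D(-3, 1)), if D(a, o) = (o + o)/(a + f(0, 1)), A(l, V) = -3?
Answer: 82/3 ≈ 27.333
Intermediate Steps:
k = -3
D(a, o) = 2*o/(2 + a) (D(a, o) = (o + o)/(a + (3 - 1*1)) = (2*o)/(a + (3 - 1)) = (2*o)/(a + 2) = (2*o)/(2 + a) = 2*o/(2 + a))
I(B) = 2 + 2*B/3 (I(B) = 2 + (B + B/(-3)) = 2 + (B + B*(-⅓)) = 2 + (B - B/3) = 2 + 2*B/3)
(42 - 1)*I(D(-3, 1)) = (42 - 1)*(2 + 2*(2*1/(2 - 3))/3) = 41*(2 + 2*(2*1/(-1))/3) = 41*(2 + 2*(2*1*(-1))/3) = 41*(2 + (⅔)*(-2)) = 41*(2 - 4/3) = 41*(⅔) = 82/3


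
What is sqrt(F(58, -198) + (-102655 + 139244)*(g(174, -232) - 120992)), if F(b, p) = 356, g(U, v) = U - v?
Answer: I*sqrt(4412120798) ≈ 66424.0*I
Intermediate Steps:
sqrt(F(58, -198) + (-102655 + 139244)*(g(174, -232) - 120992)) = sqrt(356 + (-102655 + 139244)*((174 - 1*(-232)) - 120992)) = sqrt(356 + 36589*((174 + 232) - 120992)) = sqrt(356 + 36589*(406 - 120992)) = sqrt(356 + 36589*(-120586)) = sqrt(356 - 4412121154) = sqrt(-4412120798) = I*sqrt(4412120798)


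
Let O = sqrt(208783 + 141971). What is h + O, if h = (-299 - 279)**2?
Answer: 334084 + sqrt(350754) ≈ 3.3468e+5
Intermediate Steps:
O = sqrt(350754) ≈ 592.25
h = 334084 (h = (-578)**2 = 334084)
h + O = 334084 + sqrt(350754)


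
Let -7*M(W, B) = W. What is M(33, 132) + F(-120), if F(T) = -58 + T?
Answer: -1279/7 ≈ -182.71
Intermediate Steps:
M(W, B) = -W/7
M(33, 132) + F(-120) = -⅐*33 + (-58 - 120) = -33/7 - 178 = -1279/7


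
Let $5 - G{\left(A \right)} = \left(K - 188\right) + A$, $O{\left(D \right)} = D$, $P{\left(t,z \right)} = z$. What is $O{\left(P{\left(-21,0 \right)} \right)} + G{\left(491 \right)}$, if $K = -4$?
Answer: $-294$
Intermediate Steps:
$G{\left(A \right)} = 197 - A$ ($G{\left(A \right)} = 5 - \left(\left(-4 - 188\right) + A\right) = 5 - \left(-192 + A\right) = 197 - A$)
$O{\left(P{\left(-21,0 \right)} \right)} + G{\left(491 \right)} = 0 + \left(197 - 491\right) = 0 - 294 = -294$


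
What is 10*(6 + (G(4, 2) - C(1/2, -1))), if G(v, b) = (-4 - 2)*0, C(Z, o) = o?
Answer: 70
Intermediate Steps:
G(v, b) = 0 (G(v, b) = -6*0 = 0)
10*(6 + (G(4, 2) - C(1/2, -1))) = 10*(6 + (0 - 1*(-1))) = 10*(6 + (0 + 1)) = 10*(6 + 1) = 10*7 = 70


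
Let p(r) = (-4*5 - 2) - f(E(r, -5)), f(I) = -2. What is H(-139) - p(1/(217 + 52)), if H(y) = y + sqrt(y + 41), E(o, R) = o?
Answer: -119 + 7*I*sqrt(2) ≈ -119.0 + 9.8995*I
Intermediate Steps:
p(r) = -20 (p(r) = (-4*5 - 2) - 1*(-2) = (-20 - 2) + 2 = -22 + 2 = -20)
H(y) = y + sqrt(41 + y)
H(-139) - p(1/(217 + 52)) = (-139 + sqrt(41 - 139)) - 1*(-20) = (-139 + sqrt(-98)) + 20 = (-139 + 7*I*sqrt(2)) + 20 = -119 + 7*I*sqrt(2)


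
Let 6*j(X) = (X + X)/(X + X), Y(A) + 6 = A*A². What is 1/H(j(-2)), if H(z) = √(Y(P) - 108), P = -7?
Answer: -I*√457/457 ≈ -0.046778*I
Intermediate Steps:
Y(A) = -6 + A³ (Y(A) = -6 + A*A² = -6 + A³)
j(X) = ⅙ (j(X) = ((X + X)/(X + X))/6 = ((2*X)/((2*X)))/6 = ((2*X)*(1/(2*X)))/6 = (⅙)*1 = ⅙)
H(z) = I*√457 (H(z) = √((-6 + (-7)³) - 108) = √((-6 - 343) - 108) = √(-349 - 108) = √(-457) = I*√457)
1/H(j(-2)) = 1/(I*√457) = -I*√457/457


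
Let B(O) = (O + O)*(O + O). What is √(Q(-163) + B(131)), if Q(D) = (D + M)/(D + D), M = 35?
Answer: 2*√455953217/163 ≈ 262.00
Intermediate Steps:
Q(D) = (35 + D)/(2*D) (Q(D) = (D + 35)/(D + D) = (35 + D)/((2*D)) = (35 + D)*(1/(2*D)) = (35 + D)/(2*D))
B(O) = 4*O² (B(O) = (2*O)*(2*O) = 4*O²)
√(Q(-163) + B(131)) = √((½)*(35 - 163)/(-163) + 4*131²) = √((½)*(-1/163)*(-128) + 4*17161) = √(64/163 + 68644) = √(11189036/163) = 2*√455953217/163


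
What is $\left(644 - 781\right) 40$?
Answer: $-5480$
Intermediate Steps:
$\left(644 - 781\right) 40 = \left(-137\right) 40 = -5480$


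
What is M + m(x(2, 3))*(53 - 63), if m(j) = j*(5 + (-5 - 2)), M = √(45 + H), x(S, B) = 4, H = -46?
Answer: 80 + I ≈ 80.0 + 1.0*I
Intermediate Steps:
M = I (M = √(45 - 46) = √(-1) = I ≈ 1.0*I)
m(j) = -2*j (m(j) = j*(5 - 7) = j*(-2) = -2*j)
M + m(x(2, 3))*(53 - 63) = I + (-2*4)*(53 - 63) = I - 8*(-10) = I + 80 = 80 + I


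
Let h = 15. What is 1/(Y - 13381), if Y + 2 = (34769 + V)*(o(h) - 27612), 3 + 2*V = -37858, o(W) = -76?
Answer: -1/438549771 ≈ -2.2802e-9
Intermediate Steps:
V = -37861/2 (V = -3/2 + (½)*(-37858) = -3/2 - 18929 = -37861/2 ≈ -18931.)
Y = -438536390 (Y = -2 + (34769 - 37861/2)*(-76 - 27612) = -2 + (31677/2)*(-27688) = -2 - 438536388 = -438536390)
1/(Y - 13381) = 1/(-438536390 - 13381) = 1/(-438549771) = -1/438549771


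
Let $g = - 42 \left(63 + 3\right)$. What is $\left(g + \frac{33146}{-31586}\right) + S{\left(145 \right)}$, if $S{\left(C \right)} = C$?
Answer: $- \frac{41504784}{15793} \approx -2628.1$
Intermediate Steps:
$g = -2772$ ($g = \left(-42\right) 66 = -2772$)
$\left(g + \frac{33146}{-31586}\right) + S{\left(145 \right)} = \left(-2772 + \frac{33146}{-31586}\right) + 145 = \left(-2772 + 33146 \left(- \frac{1}{31586}\right)\right) + 145 = \left(-2772 - \frac{16573}{15793}\right) + 145 = - \frac{43794769}{15793} + 145 = - \frac{41504784}{15793}$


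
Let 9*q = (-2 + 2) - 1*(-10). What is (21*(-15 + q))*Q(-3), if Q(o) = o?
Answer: 875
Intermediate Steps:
q = 10/9 (q = ((-2 + 2) - 1*(-10))/9 = (0 + 10)/9 = (⅑)*10 = 10/9 ≈ 1.1111)
(21*(-15 + q))*Q(-3) = (21*(-15 + 10/9))*(-3) = (21*(-125/9))*(-3) = -875/3*(-3) = 875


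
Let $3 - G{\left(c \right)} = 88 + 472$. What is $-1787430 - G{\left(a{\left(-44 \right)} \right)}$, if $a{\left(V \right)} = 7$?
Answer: $-1786873$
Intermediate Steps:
$G{\left(c \right)} = -557$ ($G{\left(c \right)} = 3 - \left(88 + 472\right) = 3 - 560 = -557$)
$-1787430 - G{\left(a{\left(-44 \right)} \right)} = -1787430 - -557 = -1787430 + 557 = -1786873$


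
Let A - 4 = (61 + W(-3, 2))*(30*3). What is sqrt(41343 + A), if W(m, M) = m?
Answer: sqrt(46567) ≈ 215.79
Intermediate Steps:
A = 5224 (A = 4 + (61 - 3)*(30*3) = 4 + 58*90 = 4 + 5220 = 5224)
sqrt(41343 + A) = sqrt(41343 + 5224) = sqrt(46567)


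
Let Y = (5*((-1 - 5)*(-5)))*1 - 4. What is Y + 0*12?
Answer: 146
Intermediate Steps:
Y = 146 (Y = (5*(-6*(-5)))*1 - 4 = (5*30)*1 - 4 = 150*1 - 4 = 150 - 4 = 146)
Y + 0*12 = 146 + 0*12 = 146 + 0 = 146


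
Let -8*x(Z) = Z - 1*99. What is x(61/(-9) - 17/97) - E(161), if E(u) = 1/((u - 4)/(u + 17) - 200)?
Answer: 3279614323/247533912 ≈ 13.249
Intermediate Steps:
x(Z) = 99/8 - Z/8 (x(Z) = -(Z - 1*99)/8 = -(Z - 99)/8 = -(-99 + Z)/8 = 99/8 - Z/8)
E(u) = 1/(-200 + (-4 + u)/(17 + u)) (E(u) = 1/((-4 + u)/(17 + u) - 200) = 1/(-200 + (-4 + u)/(17 + u)))
x(61/(-9) - 17/97) - E(161) = (99/8 - (61/(-9) - 17/97)/8) - (-17 - 1*161)/(3404 + 199*161) = (99/8 - (61*(-1/9) - 17*1/97)/8) - (-17 - 161)/(3404 + 32039) = (99/8 - (-61/9 - 17/97)/8) - (-178)/35443 = (99/8 - 1/8*(-6070/873)) - (-178)/35443 = (99/8 + 3035/3492) - 1*(-178/35443) = 92497/6984 + 178/35443 = 3279614323/247533912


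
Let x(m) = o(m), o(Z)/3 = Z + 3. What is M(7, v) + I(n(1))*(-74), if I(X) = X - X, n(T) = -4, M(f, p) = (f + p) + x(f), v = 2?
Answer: 39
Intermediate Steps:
o(Z) = 9 + 3*Z (o(Z) = 3*(Z + 3) = 3*(3 + Z) = 9 + 3*Z)
x(m) = 9 + 3*m
M(f, p) = 9 + p + 4*f (M(f, p) = (f + p) + (9 + 3*f) = 9 + p + 4*f)
I(X) = 0
M(7, v) + I(n(1))*(-74) = (9 + 2 + 4*7) + 0*(-74) = (9 + 2 + 28) + 0 = 39 + 0 = 39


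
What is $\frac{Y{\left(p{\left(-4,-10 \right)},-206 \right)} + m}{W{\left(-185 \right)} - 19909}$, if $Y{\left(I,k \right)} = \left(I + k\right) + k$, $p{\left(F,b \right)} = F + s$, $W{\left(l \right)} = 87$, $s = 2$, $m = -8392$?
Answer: $\frac{259}{583} \approx 0.44425$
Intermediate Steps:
$p{\left(F,b \right)} = 2 + F$ ($p{\left(F,b \right)} = F + 2 = 2 + F$)
$Y{\left(I,k \right)} = I + 2 k$
$\frac{Y{\left(p{\left(-4,-10 \right)},-206 \right)} + m}{W{\left(-185 \right)} - 19909} = \frac{\left(\left(2 - 4\right) + 2 \left(-206\right)\right) - 8392}{87 - 19909} = \frac{\left(-2 - 412\right) - 8392}{-19822} = \left(-414 - 8392\right) \left(- \frac{1}{19822}\right) = \left(-8806\right) \left(- \frac{1}{19822}\right) = \frac{259}{583}$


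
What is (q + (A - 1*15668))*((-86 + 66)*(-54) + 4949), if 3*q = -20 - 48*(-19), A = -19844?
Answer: -636927676/3 ≈ -2.1231e+8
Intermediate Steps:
q = 892/3 (q = (-20 - 48*(-19))/3 = (-20 + 912)/3 = (⅓)*892 = 892/3 ≈ 297.33)
(q + (A - 1*15668))*((-86 + 66)*(-54) + 4949) = (892/3 + (-19844 - 1*15668))*((-86 + 66)*(-54) + 4949) = (892/3 + (-19844 - 15668))*(-20*(-54) + 4949) = (892/3 - 35512)*(1080 + 4949) = -105644/3*6029 = -636927676/3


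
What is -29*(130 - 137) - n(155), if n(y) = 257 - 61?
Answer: 7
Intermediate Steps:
n(y) = 196
-29*(130 - 137) - n(155) = -29*(130 - 137) - 1*196 = -29*(-7) - 196 = 203 - 196 = 7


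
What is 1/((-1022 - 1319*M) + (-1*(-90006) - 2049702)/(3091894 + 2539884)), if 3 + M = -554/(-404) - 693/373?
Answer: 212165972594/758812890009997 ≈ 0.00027960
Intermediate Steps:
M = -262703/75346 (M = -3 + (-554/(-404) - 693/373) = -3 + (-554*(-1/404) - 693*1/373) = -3 + (277/202 - 693/373) = -3 - 36665/75346 = -262703/75346 ≈ -3.4866)
1/((-1022 - 1319*M) + (-1*(-90006) - 2049702)/(3091894 + 2539884)) = 1/((-1022 - 1319*(-262703/75346)) + (-1*(-90006) - 2049702)/(3091894 + 2539884)) = 1/((-1022 + 346505257/75346) + (90006 - 2049702)/5631778) = 1/(269501645/75346 - 1959696*1/5631778) = 1/(269501645/75346 - 979848/2815889) = 1/(758812890009997/212165972594) = 212165972594/758812890009997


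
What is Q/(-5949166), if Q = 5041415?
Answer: -5041415/5949166 ≈ -0.84741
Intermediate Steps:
Q/(-5949166) = 5041415/(-5949166) = 5041415*(-1/5949166) = -5041415/5949166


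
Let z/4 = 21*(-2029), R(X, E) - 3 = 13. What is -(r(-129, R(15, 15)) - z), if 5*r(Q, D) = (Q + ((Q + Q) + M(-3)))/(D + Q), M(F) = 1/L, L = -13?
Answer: -1251857452/7345 ≈ -1.7044e+5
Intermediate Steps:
M(F) = -1/13 (M(F) = 1/(-13) = -1/13)
R(X, E) = 16 (R(X, E) = 3 + 13 = 16)
r(Q, D) = (-1/13 + 3*Q)/(5*(D + Q)) (r(Q, D) = ((Q + ((Q + Q) - 1/13))/(D + Q))/5 = ((Q + (2*Q - 1/13))/(D + Q))/5 = ((Q + (-1/13 + 2*Q))/(D + Q))/5 = ((-1/13 + 3*Q)/(D + Q))/5 = (-1/13 + 3*Q)/(5*(D + Q)))
z = -170436 (z = 4*(21*(-2029)) = 4*(-42609) = -170436)
-(r(-129, R(15, 15)) - z) = -((-1 + 39*(-129))/(65*(16 - 129)) - 1*(-170436)) = -((1/65)*(-1 - 5031)/(-113) + 170436) = -((1/65)*(-1/113)*(-5032) + 170436) = -(5032/7345 + 170436) = -1*1251857452/7345 = -1251857452/7345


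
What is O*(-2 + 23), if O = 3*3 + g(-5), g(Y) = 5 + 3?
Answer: 357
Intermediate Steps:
g(Y) = 8
O = 17 (O = 3*3 + 8 = 9 + 8 = 17)
O*(-2 + 23) = 17*(-2 + 23) = 17*21 = 357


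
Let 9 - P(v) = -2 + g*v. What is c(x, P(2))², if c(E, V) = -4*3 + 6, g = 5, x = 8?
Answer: 36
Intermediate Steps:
P(v) = 11 - 5*v (P(v) = 9 - (-2 + 5*v) = 9 + (2 - 5*v) = 11 - 5*v)
c(E, V) = -6 (c(E, V) = -12 + 6 = -6)
c(x, P(2))² = (-6)² = 36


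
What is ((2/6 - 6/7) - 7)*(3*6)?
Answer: -948/7 ≈ -135.43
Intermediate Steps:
((2/6 - 6/7) - 7)*(3*6) = ((2*(1/6) - 6*1/7) - 7)*18 = ((1/3 - 6/7) - 7)*18 = (-11/21 - 7)*18 = -158/21*18 = -948/7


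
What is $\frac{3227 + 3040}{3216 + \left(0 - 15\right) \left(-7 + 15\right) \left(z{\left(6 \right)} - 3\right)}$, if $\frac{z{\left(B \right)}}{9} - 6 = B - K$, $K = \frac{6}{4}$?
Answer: $- \frac{2089}{2588} \approx -0.80719$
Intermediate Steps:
$K = \frac{3}{2}$ ($K = 6 \cdot \frac{1}{4} = \frac{3}{2} \approx 1.5$)
$z{\left(B \right)} = \frac{81}{2} + 9 B$ ($z{\left(B \right)} = 54 + 9 \left(B - \frac{3}{2}\right) = 54 + 9 \left(- \frac{3}{2} + B\right) = 54 + \left(- \frac{27}{2} + 9 B\right) = \frac{81}{2} + 9 B$)
$\frac{3227 + 3040}{3216 + \left(0 - 15\right) \left(-7 + 15\right) \left(z{\left(6 \right)} - 3\right)} = \frac{3227 + 3040}{3216 + \left(0 - 15\right) \left(-7 + 15\right) \left(\left(\frac{81}{2} + 9 \cdot 6\right) - 3\right)} = \frac{6267}{3216 + \left(-15\right) 8 \left(\left(\frac{81}{2} + 54\right) - 3\right)} = \frac{6267}{3216 - 120 \left(\frac{189}{2} - 3\right)} = \frac{6267}{3216 - 10980} = \frac{6267}{-7764} = 6267 \left(- \frac{1}{7764}\right) = - \frac{2089}{2588}$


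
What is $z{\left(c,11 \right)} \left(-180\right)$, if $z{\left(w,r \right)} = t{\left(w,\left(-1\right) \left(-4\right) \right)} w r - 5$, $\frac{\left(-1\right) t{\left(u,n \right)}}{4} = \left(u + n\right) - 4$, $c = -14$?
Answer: $1553220$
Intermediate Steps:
$t{\left(u,n \right)} = 16 - 4 n - 4 u$ ($t{\left(u,n \right)} = - 4 \left(\left(u + n\right) - 4\right) = - 4 \left(\left(n + u\right) - 4\right) = - 4 \left(-4 + n + u\right) = 16 - 4 n - 4 u$)
$z{\left(w,r \right)} = -5 - 4 r w^{2}$ ($z{\left(w,r \right)} = \left(16 - 4 \left(\left(-1\right) \left(-4\right)\right) - 4 w\right) w r - 5 = \left(16 - 16 - 4 w\right) w r - 5 = - 4 w w r - 5 = - 4 w^{2} r - 5 = - 4 r w^{2} - 5 = -5 - 4 r w^{2}$)
$z{\left(c,11 \right)} \left(-180\right) = \left(-5 - 44 \left(-14\right)^{2}\right) \left(-180\right) = \left(-5 - 44 \cdot 196\right) \left(-180\right) = \left(-5 - 8624\right) \left(-180\right) = \left(-8629\right) \left(-180\right) = 1553220$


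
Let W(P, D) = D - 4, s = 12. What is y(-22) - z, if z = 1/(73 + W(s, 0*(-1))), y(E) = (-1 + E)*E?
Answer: 34913/69 ≈ 505.99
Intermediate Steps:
y(E) = E*(-1 + E)
W(P, D) = -4 + D
z = 1/69 (z = 1/(73 + (-4 + 0*(-1))) = 1/(73 + (-4 + 0)) = 1/(73 - 4) = 1/69 ≈ 0.014493)
y(-22) - z = -22*(-1 - 22) - 1*1/69 = -22*(-23) - 1/69 = 506 - 1/69 = 34913/69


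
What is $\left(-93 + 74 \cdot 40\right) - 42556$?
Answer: $-39689$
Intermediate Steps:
$\left(-93 + 74 \cdot 40\right) - 42556 = \left(-93 + 2960\right) - 42556 = 2867 - 42556 = -39689$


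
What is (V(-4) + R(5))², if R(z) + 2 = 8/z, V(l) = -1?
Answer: 49/25 ≈ 1.9600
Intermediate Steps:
R(z) = -2 + 8/z
(V(-4) + R(5))² = (-1 + (-2 + 8/5))² = (-1 - ⅖)² = (-7/5)² = 49/25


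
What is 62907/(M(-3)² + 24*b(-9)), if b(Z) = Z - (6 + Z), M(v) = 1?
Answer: -4839/11 ≈ -439.91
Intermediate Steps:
b(Z) = -6 (b(Z) = Z + (-6 - Z) = -6)
62907/(M(-3)² + 24*b(-9)) = 62907/(1² + 24*(-6)) = 62907/(1 - 144) = 62907/(-143) = 62907*(-1/143) = -4839/11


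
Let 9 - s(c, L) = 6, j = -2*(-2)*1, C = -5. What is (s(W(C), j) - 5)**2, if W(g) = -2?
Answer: 4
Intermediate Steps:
j = 4 (j = 4*1 = 4)
s(c, L) = 3 (s(c, L) = 9 - 1*6 = 9 - 6 = 3)
(s(W(C), j) - 5)**2 = (3 - 5)**2 = (-2)**2 = 4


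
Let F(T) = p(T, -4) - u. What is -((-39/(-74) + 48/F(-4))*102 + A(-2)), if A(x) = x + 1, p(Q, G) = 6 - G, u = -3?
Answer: -206528/481 ≈ -429.37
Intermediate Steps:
F(T) = 13 (F(T) = (6 - 1*(-4)) - 1*(-3) = (6 + 4) + 3 = 10 + 3 = 13)
A(x) = 1 + x
-((-39/(-74) + 48/F(-4))*102 + A(-2)) = -((-39/(-74) + 48/13)*102 + (1 - 2)) = -((-39*(-1/74) + 48*(1/13))*102 - 1) = -((39/74 + 48/13)*102 - 1) = -((4059/962)*102 - 1) = -(207009/481 - 1) = -1*206528/481 = -206528/481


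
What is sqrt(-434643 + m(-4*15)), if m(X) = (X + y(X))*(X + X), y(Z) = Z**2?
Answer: I*sqrt(859443) ≈ 927.06*I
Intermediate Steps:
m(X) = 2*X*(X + X**2) (m(X) = (X + X**2)*(X + X) = (X + X**2)*(2*X) = 2*X*(X + X**2))
sqrt(-434643 + m(-4*15)) = sqrt(-434643 + 2*(-4*15)**2*(1 - 4*15)) = sqrt(-434643 + 2*(-60)**2*(1 - 60)) = sqrt(-434643 + 2*3600*(-59)) = sqrt(-434643 - 424800) = sqrt(-859443) = I*sqrt(859443)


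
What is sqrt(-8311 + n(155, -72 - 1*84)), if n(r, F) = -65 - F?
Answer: 2*I*sqrt(2055) ≈ 90.664*I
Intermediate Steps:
sqrt(-8311 + n(155, -72 - 1*84)) = sqrt(-8311 + (-65 - (-72 - 1*84))) = sqrt(-8311 + (-65 - (-72 - 84))) = sqrt(-8311 + (-65 - 1*(-156))) = sqrt(-8311 + (-65 + 156)) = sqrt(-8311 + 91) = sqrt(-8220) = 2*I*sqrt(2055)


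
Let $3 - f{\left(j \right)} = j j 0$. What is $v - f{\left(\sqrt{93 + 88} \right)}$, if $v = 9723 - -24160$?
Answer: $33880$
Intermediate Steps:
$v = 33883$ ($v = 9723 + 24160 = 33883$)
$f{\left(j \right)} = 3$ ($f{\left(j \right)} = 3 - j j 0 = 3 - j^{2} \cdot 0 = 3 - 0 = 3 + 0 = 3$)
$v - f{\left(\sqrt{93 + 88} \right)} = 33883 - 3 = 33880$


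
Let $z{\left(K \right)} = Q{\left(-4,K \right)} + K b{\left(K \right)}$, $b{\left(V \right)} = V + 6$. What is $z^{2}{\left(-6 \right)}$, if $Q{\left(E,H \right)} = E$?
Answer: $16$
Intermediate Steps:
$b{\left(V \right)} = 6 + V$
$z{\left(K \right)} = -4 + K \left(6 + K\right)$
$z^{2}{\left(-6 \right)} = \left(-4 - 6 \left(6 - 6\right)\right)^{2} = \left(-4 - 0\right)^{2} = \left(-4 + 0\right)^{2} = \left(-4\right)^{2} = 16$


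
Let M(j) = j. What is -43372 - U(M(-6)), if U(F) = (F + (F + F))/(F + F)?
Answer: -86747/2 ≈ -43374.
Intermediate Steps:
U(F) = 3/2 (U(F) = (F + 2*F)/((2*F)) = (3*F)*(1/(2*F)) = 3/2)
-43372 - U(M(-6)) = -43372 - 1*3/2 = -43372 - 3/2 = -86747/2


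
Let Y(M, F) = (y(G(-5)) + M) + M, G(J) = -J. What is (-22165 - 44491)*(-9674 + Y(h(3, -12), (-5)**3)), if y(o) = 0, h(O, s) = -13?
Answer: 646563200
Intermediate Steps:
Y(M, F) = 2*M (Y(M, F) = (0 + M) + M = M + M = 2*M)
(-22165 - 44491)*(-9674 + Y(h(3, -12), (-5)**3)) = (-22165 - 44491)*(-9674 + 2*(-13)) = -66656*(-9674 - 26) = -66656*(-9700) = 646563200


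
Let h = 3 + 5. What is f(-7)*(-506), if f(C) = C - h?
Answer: 7590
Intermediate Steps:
h = 8
f(C) = -8 + C (f(C) = C - 1*8 = C - 8 = -8 + C)
f(-7)*(-506) = (-8 - 7)*(-506) = -15*(-506) = 7590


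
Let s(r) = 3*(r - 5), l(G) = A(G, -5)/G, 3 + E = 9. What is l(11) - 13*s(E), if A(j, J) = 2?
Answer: -427/11 ≈ -38.818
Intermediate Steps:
E = 6 (E = -3 + 9 = 6)
l(G) = 2/G
s(r) = -15 + 3*r (s(r) = 3*(-5 + r) = -15 + 3*r)
l(11) - 13*s(E) = 2/11 - 13*(-15 + 3*6) = 2*(1/11) - 13*(-15 + 18) = 2/11 - 13*3 = 2/11 - 39 = -427/11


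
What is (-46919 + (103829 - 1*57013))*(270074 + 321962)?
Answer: -60979708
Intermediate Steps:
(-46919 + (103829 - 1*57013))*(270074 + 321962) = (-46919 + (103829 - 57013))*592036 = (-46919 + 46816)*592036 = -103*592036 = -60979708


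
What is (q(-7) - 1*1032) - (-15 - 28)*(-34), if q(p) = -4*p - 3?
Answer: -2469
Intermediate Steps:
q(p) = -3 - 4*p
(q(-7) - 1*1032) - (-15 - 28)*(-34) = ((-3 - 4*(-7)) - 1*1032) - (-15 - 28)*(-34) = ((-3 + 28) - 1032) - (-43)*(-34) = (25 - 1032) - 1*1462 = -1007 - 1462 = -2469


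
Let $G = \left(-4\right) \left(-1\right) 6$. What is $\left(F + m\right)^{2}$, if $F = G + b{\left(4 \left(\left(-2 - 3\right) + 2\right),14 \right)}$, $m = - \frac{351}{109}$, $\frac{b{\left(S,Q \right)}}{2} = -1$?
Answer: $\frac{4190209}{11881} \approx 352.68$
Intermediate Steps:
$b{\left(S,Q \right)} = -2$ ($b{\left(S,Q \right)} = 2 \left(-1\right) = -2$)
$G = 24$ ($G = 4 \cdot 6 = 24$)
$m = - \frac{351}{109}$ ($m = \left(-351\right) \frac{1}{109} = - \frac{351}{109} \approx -3.2202$)
$F = 22$ ($F = 24 - 2 = 22$)
$\left(F + m\right)^{2} = \left(22 - \frac{351}{109}\right)^{2} = \left(\frac{2047}{109}\right)^{2} = \frac{4190209}{11881}$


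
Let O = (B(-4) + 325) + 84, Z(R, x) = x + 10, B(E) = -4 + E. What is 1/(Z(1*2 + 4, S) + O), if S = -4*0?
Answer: 1/411 ≈ 0.0024331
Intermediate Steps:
S = 0
Z(R, x) = 10 + x
O = 401 (O = ((-4 - 4) + 325) + 84 = (-8 + 325) + 84 = 317 + 84 = 401)
1/(Z(1*2 + 4, S) + O) = 1/((10 + 0) + 401) = 1/(10 + 401) = 1/411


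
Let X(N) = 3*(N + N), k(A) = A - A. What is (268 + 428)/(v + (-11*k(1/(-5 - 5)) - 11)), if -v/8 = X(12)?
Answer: -696/587 ≈ -1.1857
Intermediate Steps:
k(A) = 0
X(N) = 6*N (X(N) = 3*(2*N) = 6*N)
v = -576 (v = -48*12 = -8*72 = -576)
(268 + 428)/(v + (-11*k(1/(-5 - 5)) - 11)) = (268 + 428)/(-576 + (-11*0 - 11)) = 696/(-576 + (0 - 11)) = 696/(-576 - 11) = 696/(-587) = 696*(-1/587) = -696/587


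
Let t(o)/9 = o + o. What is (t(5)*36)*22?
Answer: 71280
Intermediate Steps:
t(o) = 18*o (t(o) = 9*(o + o) = 9*(2*o) = 18*o)
(t(5)*36)*22 = ((18*5)*36)*22 = (90*36)*22 = 3240*22 = 71280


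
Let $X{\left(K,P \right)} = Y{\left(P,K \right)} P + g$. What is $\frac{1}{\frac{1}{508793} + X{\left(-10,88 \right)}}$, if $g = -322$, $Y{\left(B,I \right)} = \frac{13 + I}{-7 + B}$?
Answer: $- \frac{13737411}{4378672531} \approx -0.0031373$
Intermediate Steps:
$Y{\left(B,I \right)} = \frac{13 + I}{-7 + B}$
$X{\left(K,P \right)} = -322 + \frac{P \left(13 + K\right)}{-7 + P}$ ($X{\left(K,P \right)} = \frac{13 + K}{-7 + P} P - 322 = \frac{P \left(13 + K\right)}{-7 + P} - 322 = -322 + \frac{P \left(13 + K\right)}{-7 + P}$)
$\frac{1}{\frac{1}{508793} + X{\left(-10,88 \right)}} = \frac{1}{\frac{1}{508793} + \frac{2254 - 27192 - 880}{-7 + 88}} = \frac{1}{\frac{1}{508793} + \frac{2254 - 27192 - 880}{81}} = \frac{1}{\frac{1}{508793} + \frac{1}{81} \left(-25818\right)} = \frac{1}{\frac{1}{508793} - \frac{8606}{27}} = \frac{1}{- \frac{4378672531}{13737411}} = - \frac{13737411}{4378672531}$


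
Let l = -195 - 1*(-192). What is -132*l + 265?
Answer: 661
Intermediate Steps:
l = -3 (l = -195 + 192 = -3)
-132*l + 265 = -132*(-3) + 265 = 396 + 265 = 661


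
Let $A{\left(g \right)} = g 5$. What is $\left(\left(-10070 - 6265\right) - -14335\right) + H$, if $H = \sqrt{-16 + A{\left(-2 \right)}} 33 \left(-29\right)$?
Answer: $-2000 - 957 i \sqrt{26} \approx -2000.0 - 4879.8 i$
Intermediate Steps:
$A{\left(g \right)} = 5 g$
$H = - 957 i \sqrt{26}$ ($H = \sqrt{-16 + 5 \left(-2\right)} 33 \left(-29\right) = \sqrt{-16 - 10} \cdot 33 \left(-29\right) = \sqrt{-26} \cdot 33 \left(-29\right) = i \sqrt{26} \cdot 33 \left(-29\right) = 33 i \sqrt{26} \left(-29\right) = - 957 i \sqrt{26} \approx - 4879.8 i$)
$\left(\left(-10070 - 6265\right) - -14335\right) + H = \left(\left(-10070 - 6265\right) - -14335\right) - 957 i \sqrt{26} = \left(\left(-10070 - 6265\right) + 14335\right) - 957 i \sqrt{26} = \left(-16335 + 14335\right) - 957 i \sqrt{26} = -2000 - 957 i \sqrt{26}$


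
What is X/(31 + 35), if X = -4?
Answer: -2/33 ≈ -0.060606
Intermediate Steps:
X/(31 + 35) = -4/(31 + 35) = -4/66 = -4*1/66 = -2/33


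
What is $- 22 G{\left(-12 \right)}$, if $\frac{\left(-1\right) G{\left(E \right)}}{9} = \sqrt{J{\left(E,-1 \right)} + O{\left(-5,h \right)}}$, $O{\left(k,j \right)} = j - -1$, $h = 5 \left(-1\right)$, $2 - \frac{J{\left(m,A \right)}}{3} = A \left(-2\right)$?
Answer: $396 i \approx 396.0 i$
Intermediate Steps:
$J{\left(m,A \right)} = 6 + 6 A$ ($J{\left(m,A \right)} = 6 - 3 A \left(-2\right) = 6 - 3 \left(- 2 A\right) = 6 + 6 A$)
$h = -5$
$O{\left(k,j \right)} = 1 + j$ ($O{\left(k,j \right)} = j + 1 = 1 + j$)
$G{\left(E \right)} = - 18 i$ ($G{\left(E \right)} = - 9 \sqrt{\left(6 + 6 \left(-1\right)\right) + \left(1 - 5\right)} = - 9 \sqrt{\left(6 - 6\right) - 4} = - 9 \sqrt{0 - 4} = - 9 \sqrt{-4} = - 9 \cdot 2 i = - 18 i$)
$- 22 G{\left(-12 \right)} = - 22 \left(- 18 i\right) = 396 i$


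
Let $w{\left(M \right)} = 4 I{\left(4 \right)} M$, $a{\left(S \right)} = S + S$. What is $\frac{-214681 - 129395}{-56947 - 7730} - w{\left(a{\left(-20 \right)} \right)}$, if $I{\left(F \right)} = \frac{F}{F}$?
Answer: $\frac{3564132}{21559} \approx 165.32$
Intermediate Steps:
$I{\left(F \right)} = 1$
$a{\left(S \right)} = 2 S$
$w{\left(M \right)} = 4 M$ ($w{\left(M \right)} = 4 \cdot 1 M = 4 M$)
$\frac{-214681 - 129395}{-56947 - 7730} - w{\left(a{\left(-20 \right)} \right)} = \frac{-214681 - 129395}{-56947 - 7730} - 4 \cdot 2 \left(-20\right) = - \frac{344076}{-64677} - 4 \left(-40\right) = \left(-344076\right) \left(- \frac{1}{64677}\right) - -160 = \frac{114692}{21559} + 160 = \frac{3564132}{21559}$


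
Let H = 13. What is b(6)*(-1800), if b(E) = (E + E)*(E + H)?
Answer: -410400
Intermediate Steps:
b(E) = 2*E*(13 + E) (b(E) = (E + E)*(E + 13) = (2*E)*(13 + E) = 2*E*(13 + E))
b(6)*(-1800) = (2*6*(13 + 6))*(-1800) = (2*6*19)*(-1800) = 228*(-1800) = -410400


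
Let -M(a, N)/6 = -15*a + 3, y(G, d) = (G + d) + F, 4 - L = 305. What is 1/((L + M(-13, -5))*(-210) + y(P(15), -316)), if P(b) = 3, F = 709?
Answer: 1/313086 ≈ 3.1940e-6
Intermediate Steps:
L = -301 (L = 4 - 1*305 = 4 - 305 = -301)
y(G, d) = 709 + G + d (y(G, d) = (G + d) + 709 = 709 + G + d)
M(a, N) = -18 + 90*a (M(a, N) = -6*(-15*a + 3) = -6*(3 - 15*a) = -18 + 90*a)
1/((L + M(-13, -5))*(-210) + y(P(15), -316)) = 1/((-301 + (-18 + 90*(-13)))*(-210) + (709 + 3 - 316)) = 1/((-301 + (-18 - 1170))*(-210) + 396) = 1/((-301 - 1188)*(-210) + 396) = 1/(-1489*(-210) + 396) = 1/(312690 + 396) = 1/313086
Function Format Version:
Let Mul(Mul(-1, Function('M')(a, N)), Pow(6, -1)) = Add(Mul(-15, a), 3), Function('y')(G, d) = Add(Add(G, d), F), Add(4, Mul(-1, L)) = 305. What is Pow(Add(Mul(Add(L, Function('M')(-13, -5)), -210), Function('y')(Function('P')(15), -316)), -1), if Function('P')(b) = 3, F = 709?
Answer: Rational(1, 313086) ≈ 3.1940e-6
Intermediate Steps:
L = -301 (L = Add(4, Mul(-1, 305)) = Add(4, -305) = -301)
Function('y')(G, d) = Add(709, G, d) (Function('y')(G, d) = Add(Add(G, d), 709) = Add(709, G, d))
Function('M')(a, N) = Add(-18, Mul(90, a)) (Function('M')(a, N) = Mul(-6, Add(Mul(-15, a), 3)) = Mul(-6, Add(3, Mul(-15, a))) = Add(-18, Mul(90, a)))
Pow(Add(Mul(Add(L, Function('M')(-13, -5)), -210), Function('y')(Function('P')(15), -316)), -1) = Pow(Add(Mul(Add(-301, Add(-18, Mul(90, -13))), -210), Add(709, 3, -316)), -1) = Pow(Add(Mul(Add(-301, Add(-18, -1170)), -210), 396), -1) = Pow(Add(Mul(Add(-301, -1188), -210), 396), -1) = Pow(Add(Mul(-1489, -210), 396), -1) = Pow(Add(312690, 396), -1) = Pow(313086, -1) = Rational(1, 313086)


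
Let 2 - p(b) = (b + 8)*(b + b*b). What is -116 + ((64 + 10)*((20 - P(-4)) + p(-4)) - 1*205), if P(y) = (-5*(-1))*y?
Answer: -765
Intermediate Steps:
p(b) = 2 - (8 + b)*(b + b²) (p(b) = 2 - (b + 8)*(b + b*b) = 2 - (8 + b)*(b + b²))
P(y) = 5*y
-116 + ((64 + 10)*((20 - P(-4)) + p(-4)) - 1*205) = -116 + ((64 + 10)*((20 - 5*(-4)) + (2 - 1*(-4)³ - 9*(-4)² - 8*(-4))) - 1*205) = -116 + (74*((20 - 1*(-20)) + (2 - 1*(-64) - 9*16 + 32)) - 205) = -116 + (74*((20 + 20) + (2 + 64 - 144 + 32)) - 205) = -116 + (74*(40 - 46) - 205) = -116 + (74*(-6) - 205) = -116 + (-444 - 205) = -116 - 649 = -765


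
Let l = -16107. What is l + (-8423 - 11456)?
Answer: -35986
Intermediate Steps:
l + (-8423 - 11456) = -16107 + (-8423 - 11456) = -16107 - 19879 = -35986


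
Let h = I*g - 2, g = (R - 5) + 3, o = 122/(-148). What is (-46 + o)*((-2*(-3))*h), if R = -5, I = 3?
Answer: 239085/37 ≈ 6461.8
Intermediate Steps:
o = -61/74 (o = 122*(-1/148) = -61/74 ≈ -0.82432)
g = -7 (g = (-5 - 5) + 3 = -10 + 3 = -7)
h = -23 (h = 3*(-7) - 2 = -21 - 2 = -23)
(-46 + o)*((-2*(-3))*h) = (-46 - 61/74)*(-2*(-3)*(-23)) = -10395*(-23)/37 = -3465/74*(-138) = 239085/37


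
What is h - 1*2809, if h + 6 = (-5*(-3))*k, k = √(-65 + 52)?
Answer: -2815 + 15*I*√13 ≈ -2815.0 + 54.083*I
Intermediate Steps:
k = I*√13 (k = √(-13) = I*√13 ≈ 3.6056*I)
h = -6 + 15*I*√13 (h = -6 + (-5*(-3))*(I*√13) = -6 + 15*(I*√13) = -6 + 15*I*√13 ≈ -6.0 + 54.083*I)
h - 1*2809 = (-6 + 15*I*√13) - 1*2809 = (-6 + 15*I*√13) - 2809 = -2815 + 15*I*√13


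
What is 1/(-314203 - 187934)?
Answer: -1/502137 ≈ -1.9915e-6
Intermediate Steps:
1/(-314203 - 187934) = 1/(-502137) = -1/502137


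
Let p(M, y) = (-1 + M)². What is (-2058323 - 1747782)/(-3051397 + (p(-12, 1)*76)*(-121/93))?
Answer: 2441157/1967821 ≈ 1.2405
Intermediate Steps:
(-2058323 - 1747782)/(-3051397 + (p(-12, 1)*76)*(-121/93)) = (-2058323 - 1747782)/(-3051397 + ((-1 - 12)²*76)*(-121/93)) = -3806105/(-3051397 + ((-13)²*76)*(-121*1/93)) = -3806105/(-3051397 + (169*76)*(-121/93)) = -3806105/(-3051397 + 12844*(-121/93)) = -3806105/(-3051397 - 1554124/93) = -3806105/(-285334045/93) = -3806105*(-93/285334045) = 2441157/1967821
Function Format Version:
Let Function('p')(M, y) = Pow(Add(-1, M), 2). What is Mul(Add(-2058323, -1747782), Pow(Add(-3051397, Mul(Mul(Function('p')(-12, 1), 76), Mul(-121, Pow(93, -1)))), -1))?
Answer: Rational(2441157, 1967821) ≈ 1.2405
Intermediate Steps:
Mul(Add(-2058323, -1747782), Pow(Add(-3051397, Mul(Mul(Function('p')(-12, 1), 76), Mul(-121, Pow(93, -1)))), -1)) = Mul(Add(-2058323, -1747782), Pow(Add(-3051397, Mul(Mul(Pow(Add(-1, -12), 2), 76), Mul(-121, Pow(93, -1)))), -1)) = Mul(-3806105, Pow(Add(-3051397, Mul(Mul(Pow(-13, 2), 76), Mul(-121, Rational(1, 93)))), -1)) = Mul(-3806105, Pow(Add(-3051397, Mul(Mul(169, 76), Rational(-121, 93))), -1)) = Mul(-3806105, Pow(Add(-3051397, Mul(12844, Rational(-121, 93))), -1)) = Mul(-3806105, Pow(Add(-3051397, Rational(-1554124, 93)), -1)) = Mul(-3806105, Pow(Rational(-285334045, 93), -1)) = Mul(-3806105, Rational(-93, 285334045)) = Rational(2441157, 1967821)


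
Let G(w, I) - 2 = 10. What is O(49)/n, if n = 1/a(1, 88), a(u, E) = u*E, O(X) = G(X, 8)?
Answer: 1056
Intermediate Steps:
G(w, I) = 12 (G(w, I) = 2 + 10 = 12)
O(X) = 12
a(u, E) = E*u
n = 1/88 (n = 1/(88*1) = 1/88 ≈ 0.011364)
O(49)/n = 12/(1/88) = 12*88 = 1056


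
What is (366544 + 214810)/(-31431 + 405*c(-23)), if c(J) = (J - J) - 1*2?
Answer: -581354/32241 ≈ -18.032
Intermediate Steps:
c(J) = -2 (c(J) = 0 - 2 = -2)
(366544 + 214810)/(-31431 + 405*c(-23)) = (366544 + 214810)/(-31431 + 405*(-2)) = 581354/(-31431 - 810) = 581354/(-32241) = 581354*(-1/32241) = -581354/32241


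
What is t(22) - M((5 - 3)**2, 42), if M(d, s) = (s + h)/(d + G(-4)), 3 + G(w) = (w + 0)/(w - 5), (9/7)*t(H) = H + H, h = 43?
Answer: -2881/117 ≈ -24.624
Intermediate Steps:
t(H) = 14*H/9 (t(H) = 7*(H + H)/9 = 7*(2*H)/9 = 14*H/9)
G(w) = -3 + w/(-5 + w) (G(w) = -3 + (w + 0)/(w - 5) = -3 + w/(-5 + w))
M(d, s) = (43 + s)/(-23/9 + d) (M(d, s) = (s + 43)/(d + (15 - 2*(-4))/(-5 - 4)) = (43 + s)/(d + (15 + 8)/(-9)) = (43 + s)/(d - 1/9*23) = (43 + s)/(d - 23/9) = (43 + s)/(-23/9 + d))
t(22) - M((5 - 3)**2, 42) = (14/9)*22 - 9*(43 + 42)/(-23 + 9*(5 - 3)**2) = 308/9 - 9*85/(-23 + 9*2**2) = 308/9 - 9*85/(-23 + 9*4) = 308/9 - 9*85/(-23 + 36) = 308/9 - 9*85/13 = 308/9 - 1*765/13 = 308/9 - 765/13 = -2881/117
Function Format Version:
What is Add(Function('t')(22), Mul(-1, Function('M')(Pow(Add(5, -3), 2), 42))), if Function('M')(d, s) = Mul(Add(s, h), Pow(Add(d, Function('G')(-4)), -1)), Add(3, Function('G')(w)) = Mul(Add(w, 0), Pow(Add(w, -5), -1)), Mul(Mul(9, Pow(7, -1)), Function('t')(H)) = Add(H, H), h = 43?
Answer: Rational(-2881, 117) ≈ -24.624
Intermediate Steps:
Function('t')(H) = Mul(Rational(14, 9), H) (Function('t')(H) = Mul(Rational(7, 9), Add(H, H)) = Mul(Rational(7, 9), Mul(2, H)) = Mul(Rational(14, 9), H))
Function('G')(w) = Add(-3, Mul(w, Pow(Add(-5, w), -1))) (Function('G')(w) = Add(-3, Mul(Add(w, 0), Pow(Add(w, -5), -1))) = Add(-3, Mul(w, Pow(Add(-5, w), -1))))
Function('M')(d, s) = Mul(Pow(Add(Rational(-23, 9), d), -1), Add(43, s)) (Function('M')(d, s) = Mul(Add(s, 43), Pow(Add(d, Mul(Pow(Add(-5, -4), -1), Add(15, Mul(-2, -4)))), -1)) = Mul(Add(43, s), Pow(Add(d, Mul(Pow(-9, -1), Add(15, 8))), -1)) = Mul(Add(43, s), Pow(Add(d, Mul(Rational(-1, 9), 23)), -1)) = Mul(Add(43, s), Pow(Add(d, Rational(-23, 9)), -1)) = Mul(Add(43, s), Pow(Add(Rational(-23, 9), d), -1)) = Mul(Pow(Add(Rational(-23, 9), d), -1), Add(43, s)))
Add(Function('t')(22), Mul(-1, Function('M')(Pow(Add(5, -3), 2), 42))) = Add(Mul(Rational(14, 9), 22), Mul(-1, Mul(9, Pow(Add(-23, Mul(9, Pow(Add(5, -3), 2))), -1), Add(43, 42)))) = Add(Rational(308, 9), Mul(-1, Mul(9, Pow(Add(-23, Mul(9, Pow(2, 2))), -1), 85))) = Add(Rational(308, 9), Mul(-1, Mul(9, Pow(Add(-23, Mul(9, 4)), -1), 85))) = Add(Rational(308, 9), Mul(-1, Mul(9, Pow(Add(-23, 36), -1), 85))) = Add(Rational(308, 9), Mul(-1, Mul(9, Pow(13, -1), 85))) = Add(Rational(308, 9), Mul(-1, Mul(9, Rational(1, 13), 85))) = Add(Rational(308, 9), Mul(-1, Rational(765, 13))) = Add(Rational(308, 9), Rational(-765, 13)) = Rational(-2881, 117)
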